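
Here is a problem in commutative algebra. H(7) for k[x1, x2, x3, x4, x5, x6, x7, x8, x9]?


C(d+n-1,n-1)=C(15,8)=6435


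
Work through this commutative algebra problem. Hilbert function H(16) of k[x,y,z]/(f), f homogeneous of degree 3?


C(18,2)-C(15,2)=153-105=48


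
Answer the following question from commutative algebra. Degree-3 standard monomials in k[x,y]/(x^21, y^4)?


k[x,y], I = (x^21, y^4), d = 3
Need i < 21 and d-i < 4.
Range: 0 <= i <= 3.
H(3) = 4


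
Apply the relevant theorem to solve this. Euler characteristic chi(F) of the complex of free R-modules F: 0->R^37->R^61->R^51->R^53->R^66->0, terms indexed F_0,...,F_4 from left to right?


chi = sum (-1)^i * rank:
(-1)^0*37=37
(-1)^1*61=-61
(-1)^2*51=51
(-1)^3*53=-53
(-1)^4*66=66
chi=40


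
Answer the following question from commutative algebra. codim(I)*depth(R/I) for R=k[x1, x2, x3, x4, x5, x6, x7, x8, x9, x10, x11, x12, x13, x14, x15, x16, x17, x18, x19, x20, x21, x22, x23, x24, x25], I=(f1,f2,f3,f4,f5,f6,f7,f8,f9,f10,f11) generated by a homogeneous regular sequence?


codim=11, depth=dim(R/I)=25-11=14
Product=11*14=154


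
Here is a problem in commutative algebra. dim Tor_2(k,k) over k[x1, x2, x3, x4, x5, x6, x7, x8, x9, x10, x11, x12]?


Koszul: C(n,i)=C(12,2)=66


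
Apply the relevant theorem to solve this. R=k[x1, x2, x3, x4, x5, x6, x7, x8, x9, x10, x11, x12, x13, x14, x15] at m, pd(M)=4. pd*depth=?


pd+depth=15
depth=15-4=11
pd*depth=4*11=44


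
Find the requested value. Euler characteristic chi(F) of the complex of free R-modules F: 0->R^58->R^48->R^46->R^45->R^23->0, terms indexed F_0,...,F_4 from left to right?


chi = sum (-1)^i * rank:
(-1)^0*58=58
(-1)^1*48=-48
(-1)^2*46=46
(-1)^3*45=-45
(-1)^4*23=23
chi=34


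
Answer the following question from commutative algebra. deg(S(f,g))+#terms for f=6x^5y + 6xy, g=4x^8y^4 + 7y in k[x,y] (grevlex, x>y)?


LT(f)=6x^5y, LT(g)=4x^8y^4
lcm(LM)=x^8y^4
S(f,g) (scaled by 24 to clear denominators) = 4x^3y^3*f - 6*g = 24x^4y^4 - 42y
2 terms, deg 8.
8+2=10


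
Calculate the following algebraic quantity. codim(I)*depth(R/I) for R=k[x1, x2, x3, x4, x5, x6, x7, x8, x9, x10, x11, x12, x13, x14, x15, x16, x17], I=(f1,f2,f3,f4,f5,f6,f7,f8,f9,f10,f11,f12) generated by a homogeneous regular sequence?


codim=12, depth=dim(R/I)=17-12=5
Product=12*5=60


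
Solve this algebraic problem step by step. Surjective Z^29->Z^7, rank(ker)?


rank(ker) = 29-7 = 22


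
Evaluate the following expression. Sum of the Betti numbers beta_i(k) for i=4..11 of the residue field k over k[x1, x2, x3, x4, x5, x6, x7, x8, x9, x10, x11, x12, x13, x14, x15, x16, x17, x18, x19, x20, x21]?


Koszul resolution: beta_i(k)=C(n,i), n=21
C(21,4)=5985, C(21,5)=20349, C(21,6)=54264, C(21,7)=116280, C(21,8)=203490, C(21,9)=293930, C(21,10)=352716, C(21,11)=352716
Sum=1399730


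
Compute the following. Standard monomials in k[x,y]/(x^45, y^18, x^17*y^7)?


k[x,y]/I, I = (x^45, y^18, x^17*y^7)
Rect: 45x18=810. Corner: (45-17)x(18-7)=308.
dim = 810-308 = 502


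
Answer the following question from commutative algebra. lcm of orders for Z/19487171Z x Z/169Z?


Exponent = lcm of the cyclic orders; pairwise coprime => product.
11^7*13^2=19487171*169=3293331899


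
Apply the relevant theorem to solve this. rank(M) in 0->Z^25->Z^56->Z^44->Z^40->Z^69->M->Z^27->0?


Alt sum=0:
(-1)^0*25 + (-1)^1*56 + (-1)^2*44 + (-1)^3*40 + (-1)^4*69 + (-1)^5*? + (-1)^6*27=0
rank(M)=69


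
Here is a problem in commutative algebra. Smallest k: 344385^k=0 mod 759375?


344385^k mod 759375:
k=1: 344385
k=2: 321975
k=3: 182250
k=4: 303750
k=5: 0
First zero at k = 5


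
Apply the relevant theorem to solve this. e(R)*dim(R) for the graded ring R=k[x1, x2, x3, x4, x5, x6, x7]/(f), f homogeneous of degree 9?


e(R)=deg(f)=9, dim(R)=7-1=6
e*dim=9*6=54


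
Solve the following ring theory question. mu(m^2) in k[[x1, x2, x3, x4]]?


C(n+d-1,d)=C(5,2)=10


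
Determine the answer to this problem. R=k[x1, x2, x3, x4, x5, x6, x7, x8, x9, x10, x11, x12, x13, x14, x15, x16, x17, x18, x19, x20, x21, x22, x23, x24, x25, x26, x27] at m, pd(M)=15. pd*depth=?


pd+depth=27
depth=27-15=12
pd*depth=15*12=180


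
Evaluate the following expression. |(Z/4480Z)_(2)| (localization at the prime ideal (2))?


2-primary part: 4480=2^7*35
Size=2^7=128


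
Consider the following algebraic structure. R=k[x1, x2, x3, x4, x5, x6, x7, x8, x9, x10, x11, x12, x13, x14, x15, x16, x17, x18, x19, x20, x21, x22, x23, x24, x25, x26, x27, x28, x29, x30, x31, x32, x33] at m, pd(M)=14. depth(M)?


pd+depth=depth(R)=33
depth=33-14=19


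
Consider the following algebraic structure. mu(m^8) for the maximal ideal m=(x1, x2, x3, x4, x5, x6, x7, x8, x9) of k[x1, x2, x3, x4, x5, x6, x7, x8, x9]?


Graded Nakayama: mu(m^d) = dim_k (m^d/m^(d+1)) = #degree-8 monomials in 9 vars
C(n+d-1,d)=C(16,8)=12870


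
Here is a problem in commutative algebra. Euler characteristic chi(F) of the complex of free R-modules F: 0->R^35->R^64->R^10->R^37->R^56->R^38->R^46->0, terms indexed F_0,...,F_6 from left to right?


chi = sum (-1)^i * rank:
(-1)^0*35=35
(-1)^1*64=-64
(-1)^2*10=10
(-1)^3*37=-37
(-1)^4*56=56
(-1)^5*38=-38
(-1)^6*46=46
chi=8


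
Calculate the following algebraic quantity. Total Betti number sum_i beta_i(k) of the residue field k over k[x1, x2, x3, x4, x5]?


Koszul resolution: beta_i(k)=C(n,i), n=5
sum_i C(5,i) = 2^5 = 32


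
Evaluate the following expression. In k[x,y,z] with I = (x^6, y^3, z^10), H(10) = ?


Need i<6, j<3, k<10 with i+j+k=10.
For each i, j ranges over max(0,10-i-9)..min(2,10-i):
  i=0: j in [1,2] -> 2
  i=1: j in [0,2] -> 3
  i=2: j in [0,2] -> 3
  i=3: j in [0,2] -> 3
  i=4: j in [0,2] -> 3
  i=5: j in [0,2] -> 3
H(10) = 2+3+3+3+3+3 = 17


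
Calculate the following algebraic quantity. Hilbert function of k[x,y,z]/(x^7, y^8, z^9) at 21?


Need i<7, j<8, k<9 with i+j+k=21.
For each i, j ranges over max(0,21-i-8)..min(7,21-i):
  i=0: j in [13,7] -> 0
  i=1: j in [12,7] -> 0
  i=2: j in [11,7] -> 0
  i=3: j in [10,7] -> 0
  i=4: j in [9,7] -> 0
  i=5: j in [8,7] -> 0
  i=6: j in [7,7] -> 1
H(21) = 0+0+0+0+0+0+1 = 1


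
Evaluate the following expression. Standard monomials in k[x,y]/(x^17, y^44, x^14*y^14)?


k[x,y]/I, I = (x^17, y^44, x^14*y^14)
Rect: 17x44=748. Corner: (17-14)x(44-14)=90.
dim = 748-90 = 658


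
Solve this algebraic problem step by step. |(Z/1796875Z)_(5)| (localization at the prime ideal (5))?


5-primary part: 1796875=5^7*23
Size=5^7=78125


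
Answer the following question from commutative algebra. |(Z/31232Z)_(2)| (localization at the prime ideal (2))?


2-primary part: 31232=2^9*61
Size=2^9=512


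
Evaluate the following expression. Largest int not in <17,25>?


gcd(17,25)=1 => F=ab-a-b=17*25-17-25=425-42=383


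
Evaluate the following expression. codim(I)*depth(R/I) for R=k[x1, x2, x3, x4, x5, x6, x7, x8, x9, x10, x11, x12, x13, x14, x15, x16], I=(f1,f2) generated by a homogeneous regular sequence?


codim=2, depth=dim(R/I)=16-2=14
Product=2*14=28


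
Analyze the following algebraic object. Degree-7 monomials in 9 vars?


C(d+n-1,n-1)=C(15,8)=6435


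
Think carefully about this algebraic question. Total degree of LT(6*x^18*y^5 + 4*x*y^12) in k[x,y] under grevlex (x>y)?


LT: 6*x^18*y^5
deg_x=18, deg_y=5
Total=18+5=23


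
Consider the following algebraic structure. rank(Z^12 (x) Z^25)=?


rank(M(x)N) = rank(M)*rank(N)
12*25 = 300


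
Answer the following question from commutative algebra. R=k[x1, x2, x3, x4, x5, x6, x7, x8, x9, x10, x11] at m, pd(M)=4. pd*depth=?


pd+depth=11
depth=11-4=7
pd*depth=4*7=28


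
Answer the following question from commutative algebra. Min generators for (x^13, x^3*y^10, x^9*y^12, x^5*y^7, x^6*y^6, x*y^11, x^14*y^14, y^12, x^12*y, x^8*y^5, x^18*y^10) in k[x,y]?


Remove redundant (divisible by others).
x^9*y^12 redundant.
x^18*y^10 redundant.
x^14*y^14 redundant.
Min: x^13, x^12*y, x^8*y^5, x^6*y^6, x^5*y^7, x^3*y^10, x*y^11, y^12
Count=8


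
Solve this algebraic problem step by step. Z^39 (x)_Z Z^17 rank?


rank(M(x)N) = rank(M)*rank(N)
39*17 = 663


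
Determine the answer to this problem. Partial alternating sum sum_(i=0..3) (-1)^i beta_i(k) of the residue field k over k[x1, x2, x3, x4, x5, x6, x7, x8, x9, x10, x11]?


Koszul resolution: beta_i(k)=C(n,i), n=11
sum_(i=0..p) (-1)^i C(n,i) = (-1)^p C(n-1,p)
(-1)^3*C(10,3) = (-1)^3*120 = -120


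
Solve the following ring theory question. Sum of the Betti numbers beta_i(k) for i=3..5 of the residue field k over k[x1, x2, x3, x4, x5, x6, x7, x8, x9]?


Koszul resolution: beta_i(k)=C(n,i), n=9
C(9,3)=84, C(9,4)=126, C(9,5)=126
Sum=336


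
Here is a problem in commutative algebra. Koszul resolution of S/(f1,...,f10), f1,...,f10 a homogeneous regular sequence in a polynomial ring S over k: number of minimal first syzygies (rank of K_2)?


Regular sequence => Koszul complex is the minimal free resolution.
Syz_1 minimally generated by Koszul relations f_i*e_j - f_j*e_i (i<j): mu(Syz_1) = beta_2 = C(m,2) = m(m-1)/2
m=10
10*9/2 = 45


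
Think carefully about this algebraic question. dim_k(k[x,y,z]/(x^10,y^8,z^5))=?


Basis: x^iy^jz^k, i<10,j<8,k<5
10*8*5=400


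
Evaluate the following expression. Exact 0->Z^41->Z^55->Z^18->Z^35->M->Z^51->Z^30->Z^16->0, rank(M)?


Alt sum=0:
(-1)^0*41 + (-1)^1*55 + (-1)^2*18 + (-1)^3*35 + (-1)^4*? + (-1)^5*51 + (-1)^6*30 + (-1)^7*16=0
rank(M)=68


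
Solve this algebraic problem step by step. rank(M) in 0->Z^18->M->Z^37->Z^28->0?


Alt sum=0:
(-1)^0*18 + (-1)^1*? + (-1)^2*37 + (-1)^3*28=0
rank(M)=27


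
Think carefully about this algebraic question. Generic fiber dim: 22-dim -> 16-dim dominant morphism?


dim(fiber)=dim(X)-dim(Y)=22-16=6


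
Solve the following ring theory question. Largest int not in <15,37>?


gcd(15,37)=1 => F=ab-a-b=15*37-15-37=555-52=503


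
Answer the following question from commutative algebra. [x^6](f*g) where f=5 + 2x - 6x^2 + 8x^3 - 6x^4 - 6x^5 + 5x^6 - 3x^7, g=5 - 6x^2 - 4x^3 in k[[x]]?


[x^6] = sum a_i*b_j, i+j=6
  8*-4=-32
  -6*-6=36
  5*5=25
Sum=29


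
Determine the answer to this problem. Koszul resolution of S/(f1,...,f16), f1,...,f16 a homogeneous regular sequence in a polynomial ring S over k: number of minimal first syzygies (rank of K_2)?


Regular sequence => Koszul complex is the minimal free resolution.
Syz_1 minimally generated by Koszul relations f_i*e_j - f_j*e_i (i<j): mu(Syz_1) = beta_2 = C(m,2) = m(m-1)/2
m=16
16*15/2 = 120


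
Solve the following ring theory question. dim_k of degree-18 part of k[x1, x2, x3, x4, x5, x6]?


C(d+n-1,n-1)=C(23,5)=33649


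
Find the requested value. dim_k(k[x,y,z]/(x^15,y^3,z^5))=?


Basis: x^iy^jz^k, i<15,j<3,k<5
15*3*5=225


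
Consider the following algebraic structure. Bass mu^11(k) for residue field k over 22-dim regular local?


C(n,i)=C(22,11)=705432


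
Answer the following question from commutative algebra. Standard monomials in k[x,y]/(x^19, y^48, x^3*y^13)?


k[x,y]/I, I = (x^19, y^48, x^3*y^13)
Rect: 19x48=912. Corner: (19-3)x(48-13)=560.
dim = 912-560 = 352


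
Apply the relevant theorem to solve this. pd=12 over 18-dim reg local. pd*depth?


pd+depth=18
depth=18-12=6
pd*depth=12*6=72


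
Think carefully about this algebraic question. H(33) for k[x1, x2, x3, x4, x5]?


C(d+n-1,n-1)=C(37,4)=66045


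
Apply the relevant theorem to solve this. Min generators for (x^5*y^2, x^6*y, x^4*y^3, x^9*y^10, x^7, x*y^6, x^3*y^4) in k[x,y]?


Remove redundant (divisible by others).
x^9*y^10 redundant.
Min: x^7, x^6*y, x^5*y^2, x^4*y^3, x^3*y^4, x*y^6
Count=6


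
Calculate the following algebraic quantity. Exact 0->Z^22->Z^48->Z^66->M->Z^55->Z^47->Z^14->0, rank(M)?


Alt sum=0:
(-1)^0*22 + (-1)^1*48 + (-1)^2*66 + (-1)^3*? + (-1)^4*55 + (-1)^5*47 + (-1)^6*14=0
rank(M)=62


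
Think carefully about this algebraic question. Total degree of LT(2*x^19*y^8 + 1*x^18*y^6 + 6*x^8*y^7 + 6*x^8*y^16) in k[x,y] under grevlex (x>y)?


LT: 2*x^19*y^8
deg_x=19, deg_y=8
Total=19+8=27


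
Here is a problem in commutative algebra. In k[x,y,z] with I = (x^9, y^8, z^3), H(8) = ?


Need i<9, j<8, k<3 with i+j+k=8.
For each i, j ranges over max(0,8-i-2)..min(7,8-i):
  i=0: j in [6,7] -> 2
  i=1: j in [5,7] -> 3
  i=2: j in [4,6] -> 3
  i=3: j in [3,5] -> 3
  i=4: j in [2,4] -> 3
  i=5: j in [1,3] -> 3
  i=6: j in [0,2] -> 3
  i=7: j in [0,1] -> 2
  i=8: j in [0,0] -> 1
H(8) = 2+3+3+3+3+3+3+2+1 = 23


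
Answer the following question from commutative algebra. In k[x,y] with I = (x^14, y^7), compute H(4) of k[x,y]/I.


k[x,y], I = (x^14, y^7), d = 4
Need i < 14 and d-i < 7.
Range: 0 <= i <= 4.
H(4) = 5


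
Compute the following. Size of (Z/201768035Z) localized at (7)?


7-primary part: 201768035=7^9*5
Size=7^9=40353607


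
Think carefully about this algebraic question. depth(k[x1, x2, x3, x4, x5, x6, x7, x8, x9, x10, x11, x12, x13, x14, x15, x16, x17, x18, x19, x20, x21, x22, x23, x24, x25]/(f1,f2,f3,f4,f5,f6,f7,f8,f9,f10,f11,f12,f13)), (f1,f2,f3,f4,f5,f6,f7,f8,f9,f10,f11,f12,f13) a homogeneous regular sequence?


depth(R)=25
depth(R/I)=25-13=12


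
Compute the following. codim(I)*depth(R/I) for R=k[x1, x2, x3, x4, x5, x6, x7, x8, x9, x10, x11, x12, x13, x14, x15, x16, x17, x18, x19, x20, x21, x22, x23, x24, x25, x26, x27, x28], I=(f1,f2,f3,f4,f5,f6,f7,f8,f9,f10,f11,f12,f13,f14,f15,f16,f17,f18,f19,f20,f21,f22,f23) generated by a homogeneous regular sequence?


codim=23, depth=dim(R/I)=28-23=5
Product=23*5=115


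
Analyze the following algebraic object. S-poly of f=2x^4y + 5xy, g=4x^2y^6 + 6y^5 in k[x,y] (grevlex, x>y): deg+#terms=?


LT(f)=2x^4y, LT(g)=4x^2y^6
lcm(LM)=x^4y^6
S(f,g) (scaled by 8 to clear denominators) = 4y^5*f - 2x^2*g = -12x^2y^5 + 20xy^6
2 terms, deg 7.
7+2=9


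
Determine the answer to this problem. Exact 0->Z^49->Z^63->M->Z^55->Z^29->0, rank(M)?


Alt sum=0:
(-1)^0*49 + (-1)^1*63 + (-1)^2*? + (-1)^3*55 + (-1)^4*29=0
rank(M)=40


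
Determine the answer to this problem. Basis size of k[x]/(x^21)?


Basis: 1,x,...,x^20
dim=21


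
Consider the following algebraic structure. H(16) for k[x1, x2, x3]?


C(d+n-1,n-1)=C(18,2)=153


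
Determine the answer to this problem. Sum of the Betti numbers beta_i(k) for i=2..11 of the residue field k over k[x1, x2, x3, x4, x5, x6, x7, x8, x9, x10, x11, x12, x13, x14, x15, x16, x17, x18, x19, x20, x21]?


Koszul resolution: beta_i(k)=C(n,i), n=21
C(21,2)=210, C(21,3)=1330, C(21,4)=5985, C(21,5)=20349, C(21,6)=54264, C(21,7)=116280, C(21,8)=203490, C(21,9)=293930, C(21,10)=352716, C(21,11)=352716
Sum=1401270


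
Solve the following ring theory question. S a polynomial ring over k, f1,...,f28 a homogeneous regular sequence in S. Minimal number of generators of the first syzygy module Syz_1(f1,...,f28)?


Regular sequence => Koszul complex is the minimal free resolution.
Syz_1 minimally generated by Koszul relations f_i*e_j - f_j*e_i (i<j): mu(Syz_1) = beta_2 = C(m,2) = m(m-1)/2
m=28
28*27/2 = 378


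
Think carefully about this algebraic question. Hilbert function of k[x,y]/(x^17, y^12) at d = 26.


k[x,y], I = (x^17, y^12), d = 26
Need i < 17 and d-i < 12.
Range: 15 <= i <= 16.
H(26) = 2


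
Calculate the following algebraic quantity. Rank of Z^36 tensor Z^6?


rank(M(x)N) = rank(M)*rank(N)
36*6 = 216


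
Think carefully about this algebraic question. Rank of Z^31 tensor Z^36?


rank(M(x)N) = rank(M)*rank(N)
31*36 = 1116


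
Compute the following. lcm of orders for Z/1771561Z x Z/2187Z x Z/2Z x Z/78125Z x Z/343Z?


Exponent = lcm of the cyclic orders; pairwise coprime => product.
11^6*3^7*2^1*5^7*7^3=1771561*2187*2*78125*343=207643834390781250


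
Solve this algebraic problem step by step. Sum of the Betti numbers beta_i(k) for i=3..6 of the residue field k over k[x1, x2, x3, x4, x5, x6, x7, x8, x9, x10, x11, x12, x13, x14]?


Koszul resolution: beta_i(k)=C(n,i), n=14
C(14,3)=364, C(14,4)=1001, C(14,5)=2002, C(14,6)=3003
Sum=6370


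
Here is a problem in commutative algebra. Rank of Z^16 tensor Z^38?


rank(M(x)N) = rank(M)*rank(N)
16*38 = 608


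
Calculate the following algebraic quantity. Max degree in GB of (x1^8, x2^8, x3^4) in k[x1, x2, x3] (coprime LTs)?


Pure powers, coprime LTs => already GB.
Degrees: 8, 8, 4
Max=8


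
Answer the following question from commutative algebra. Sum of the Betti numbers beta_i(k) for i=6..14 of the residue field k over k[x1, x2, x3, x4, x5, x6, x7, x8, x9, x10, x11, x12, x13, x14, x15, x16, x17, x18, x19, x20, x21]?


Koszul resolution: beta_i(k)=C(n,i), n=21
C(21,6)=54264, C(21,7)=116280, C(21,8)=203490, C(21,9)=293930, C(21,10)=352716, C(21,11)=352716, C(21,12)=293930, C(21,13)=203490, C(21,14)=116280
Sum=1987096


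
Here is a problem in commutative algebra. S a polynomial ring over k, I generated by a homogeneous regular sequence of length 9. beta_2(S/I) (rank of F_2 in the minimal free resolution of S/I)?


Regular sequence => Koszul complex is the minimal free resolution.
Syz_1 minimally generated by Koszul relations f_i*e_j - f_j*e_i (i<j): mu(Syz_1) = beta_2 = C(m,2) = m(m-1)/2
m=9
9*8/2 = 36


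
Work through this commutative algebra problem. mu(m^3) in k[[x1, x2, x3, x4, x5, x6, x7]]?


C(n+d-1,d)=C(9,3)=84


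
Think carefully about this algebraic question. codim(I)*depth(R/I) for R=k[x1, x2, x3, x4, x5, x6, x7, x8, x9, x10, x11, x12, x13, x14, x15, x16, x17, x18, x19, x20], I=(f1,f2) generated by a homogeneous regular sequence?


codim=2, depth=dim(R/I)=20-2=18
Product=2*18=36


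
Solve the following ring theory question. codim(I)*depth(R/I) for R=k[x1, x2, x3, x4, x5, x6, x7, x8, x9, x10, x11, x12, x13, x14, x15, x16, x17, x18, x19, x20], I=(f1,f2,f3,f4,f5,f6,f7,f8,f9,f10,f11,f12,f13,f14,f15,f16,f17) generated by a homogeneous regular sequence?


codim=17, depth=dim(R/I)=20-17=3
Product=17*3=51


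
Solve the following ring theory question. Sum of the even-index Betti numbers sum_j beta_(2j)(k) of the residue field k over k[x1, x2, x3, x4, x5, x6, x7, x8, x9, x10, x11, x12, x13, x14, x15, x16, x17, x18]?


Koszul resolution: beta_i(k)=C(n,i), n=18
sum_even C(18,i) = 2^(n-1) = 2^17 = 131072


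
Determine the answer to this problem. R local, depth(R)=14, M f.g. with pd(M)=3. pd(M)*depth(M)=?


pd+depth=14
depth=14-3=11
pd*depth=3*11=33


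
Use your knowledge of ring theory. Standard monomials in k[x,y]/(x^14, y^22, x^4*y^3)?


k[x,y]/I, I = (x^14, y^22, x^4*y^3)
Rect: 14x22=308. Corner: (14-4)x(22-3)=190.
dim = 308-190 = 118


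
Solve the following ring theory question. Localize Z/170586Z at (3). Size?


3-primary part: 170586=3^8*26
Size=3^8=6561


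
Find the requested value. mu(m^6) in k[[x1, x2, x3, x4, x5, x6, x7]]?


C(n+d-1,d)=C(12,6)=924


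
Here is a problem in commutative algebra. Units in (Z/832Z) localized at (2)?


Local ring = Z/64Z.
phi(64) = 2^5*(2-1) = 32


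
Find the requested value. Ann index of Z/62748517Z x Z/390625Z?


Exponent = lcm of the cyclic orders; pairwise coprime => product.
13^7*5^8=62748517*390625=24511139453125


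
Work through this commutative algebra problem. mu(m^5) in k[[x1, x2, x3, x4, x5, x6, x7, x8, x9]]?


C(n+d-1,d)=C(13,5)=1287


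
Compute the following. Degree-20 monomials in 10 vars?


C(d+n-1,n-1)=C(29,9)=10015005


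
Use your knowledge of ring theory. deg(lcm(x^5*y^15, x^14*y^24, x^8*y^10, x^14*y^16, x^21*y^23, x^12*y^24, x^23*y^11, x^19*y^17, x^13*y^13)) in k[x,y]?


lcm = componentwise max:
x: max(5,14,8,14,21,12,23,19,13)=23
y: max(15,24,10,16,23,24,11,17,13)=24
Total=23+24=47


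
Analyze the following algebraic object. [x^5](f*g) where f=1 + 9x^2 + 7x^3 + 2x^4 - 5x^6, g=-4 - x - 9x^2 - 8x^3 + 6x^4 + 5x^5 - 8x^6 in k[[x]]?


[x^5] = sum a_i*b_j, i+j=5
  1*5=5
  9*-8=-72
  7*-9=-63
  2*-1=-2
Sum=-132


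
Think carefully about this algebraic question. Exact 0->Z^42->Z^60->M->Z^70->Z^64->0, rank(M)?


Alt sum=0:
(-1)^0*42 + (-1)^1*60 + (-1)^2*? + (-1)^3*70 + (-1)^4*64=0
rank(M)=24


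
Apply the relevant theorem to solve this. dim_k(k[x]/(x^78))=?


Basis: 1,x,...,x^77
dim=78


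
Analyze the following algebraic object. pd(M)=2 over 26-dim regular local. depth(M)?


pd+depth=depth(R)=26
depth=26-2=24


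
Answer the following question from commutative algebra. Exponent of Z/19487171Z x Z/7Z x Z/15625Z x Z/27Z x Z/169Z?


Exponent = lcm of the cyclic orders; pairwise coprime => product.
11^7*7^1*5^6*3^3*13^2=19487171*7*15625*27*169=9725620764234375


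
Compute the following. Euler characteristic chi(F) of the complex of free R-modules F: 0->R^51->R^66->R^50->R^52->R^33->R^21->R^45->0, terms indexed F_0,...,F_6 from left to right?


chi = sum (-1)^i * rank:
(-1)^0*51=51
(-1)^1*66=-66
(-1)^2*50=50
(-1)^3*52=-52
(-1)^4*33=33
(-1)^5*21=-21
(-1)^6*45=45
chi=40


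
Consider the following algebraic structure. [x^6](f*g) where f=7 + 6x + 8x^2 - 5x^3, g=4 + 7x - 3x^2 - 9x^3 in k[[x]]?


[x^6] = sum a_i*b_j, i+j=6
  -5*-9=45
Sum=45


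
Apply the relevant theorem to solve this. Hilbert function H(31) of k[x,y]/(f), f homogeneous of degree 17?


H(t)=d for t>=d-1.
d=17, t=31
H(31)=17


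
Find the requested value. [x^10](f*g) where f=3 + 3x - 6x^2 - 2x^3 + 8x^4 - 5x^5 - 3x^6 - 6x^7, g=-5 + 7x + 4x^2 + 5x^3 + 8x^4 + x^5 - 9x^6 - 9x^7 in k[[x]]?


[x^10] = sum a_i*b_j, i+j=10
  -2*-9=18
  8*-9=-72
  -5*1=-5
  -3*8=-24
  -6*5=-30
Sum=-113


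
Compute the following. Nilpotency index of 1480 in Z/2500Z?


1480^k mod 2500:
k=1: 1480
k=2: 400
k=3: 2000
k=4: 0
First zero at k = 4


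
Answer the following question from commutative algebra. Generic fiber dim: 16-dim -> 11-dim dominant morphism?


dim(fiber)=dim(X)-dim(Y)=16-11=5


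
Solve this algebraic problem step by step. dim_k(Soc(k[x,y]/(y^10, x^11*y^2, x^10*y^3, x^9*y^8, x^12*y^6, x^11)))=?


Socle = ann(m) = span of standard monomials u with x*u, y*u in I (staircase corners).
Redundant generators: x^12*y^6, x^11*y^2
Minimal generators: x^11, x^10*y^3, x^9*y^8, y^10
Corners: x^8y^9, x^9y^7, x^10y^2
Socle dim=3


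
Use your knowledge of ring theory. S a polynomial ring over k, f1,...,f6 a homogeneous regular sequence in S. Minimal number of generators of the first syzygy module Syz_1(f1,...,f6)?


Regular sequence => Koszul complex is the minimal free resolution.
Syz_1 minimally generated by Koszul relations f_i*e_j - f_j*e_i (i<j): mu(Syz_1) = beta_2 = C(m,2) = m(m-1)/2
m=6
6*5/2 = 15


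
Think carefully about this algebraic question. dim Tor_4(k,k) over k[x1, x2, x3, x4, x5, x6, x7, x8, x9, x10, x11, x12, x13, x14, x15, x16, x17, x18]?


Koszul: C(n,i)=C(18,4)=3060


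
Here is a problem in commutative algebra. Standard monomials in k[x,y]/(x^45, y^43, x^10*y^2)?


k[x,y]/I, I = (x^45, y^43, x^10*y^2)
Rect: 45x43=1935. Corner: (45-10)x(43-2)=1435.
dim = 1935-1435 = 500


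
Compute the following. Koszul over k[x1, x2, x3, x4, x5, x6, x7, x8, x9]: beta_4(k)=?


C(n,i)=C(9,4)=126


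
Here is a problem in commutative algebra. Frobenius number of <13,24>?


gcd(13,24)=1 => F=ab-a-b=13*24-13-24=312-37=275


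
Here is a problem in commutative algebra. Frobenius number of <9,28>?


gcd(9,28)=1 => F=ab-a-b=9*28-9-28=252-37=215


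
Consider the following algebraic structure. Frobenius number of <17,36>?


gcd(17,36)=1 => F=ab-a-b=17*36-17-36=612-53=559


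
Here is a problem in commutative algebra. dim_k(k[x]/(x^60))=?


Basis: 1,x,...,x^59
dim=60


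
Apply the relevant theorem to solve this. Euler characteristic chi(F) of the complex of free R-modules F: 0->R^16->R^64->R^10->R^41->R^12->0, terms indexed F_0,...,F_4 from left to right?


chi = sum (-1)^i * rank:
(-1)^0*16=16
(-1)^1*64=-64
(-1)^2*10=10
(-1)^3*41=-41
(-1)^4*12=12
chi=-67


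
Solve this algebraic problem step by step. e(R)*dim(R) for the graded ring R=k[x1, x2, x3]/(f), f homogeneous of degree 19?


e(R)=deg(f)=19, dim(R)=3-1=2
e*dim=19*2=38


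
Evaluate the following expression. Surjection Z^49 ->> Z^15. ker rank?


rank(ker) = 49-15 = 34


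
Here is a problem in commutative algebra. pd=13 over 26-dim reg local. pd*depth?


pd+depth=26
depth=26-13=13
pd*depth=13*13=169


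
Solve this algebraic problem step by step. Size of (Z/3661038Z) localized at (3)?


3-primary part: 3661038=3^10*62
Size=3^10=59049


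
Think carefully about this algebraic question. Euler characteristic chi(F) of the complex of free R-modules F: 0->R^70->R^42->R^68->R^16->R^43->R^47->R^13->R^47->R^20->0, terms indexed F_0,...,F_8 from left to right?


chi = sum (-1)^i * rank:
(-1)^0*70=70
(-1)^1*42=-42
(-1)^2*68=68
(-1)^3*16=-16
(-1)^4*43=43
(-1)^5*47=-47
(-1)^6*13=13
(-1)^7*47=-47
(-1)^8*20=20
chi=62


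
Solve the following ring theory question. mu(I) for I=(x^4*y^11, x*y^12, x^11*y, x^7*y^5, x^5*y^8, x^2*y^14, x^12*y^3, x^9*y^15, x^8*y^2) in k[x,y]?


Remove redundant (divisible by others).
x^9*y^15 redundant.
x^2*y^14 redundant.
x^12*y^3 redundant.
Min: x^11*y, x^8*y^2, x^7*y^5, x^5*y^8, x^4*y^11, x*y^12
Count=6


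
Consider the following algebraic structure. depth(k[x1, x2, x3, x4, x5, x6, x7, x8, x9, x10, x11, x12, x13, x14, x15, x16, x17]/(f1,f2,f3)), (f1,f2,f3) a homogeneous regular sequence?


depth(R)=17
depth(R/I)=17-3=14


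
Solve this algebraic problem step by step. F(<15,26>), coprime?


gcd(15,26)=1 => F=ab-a-b=15*26-15-26=390-41=349


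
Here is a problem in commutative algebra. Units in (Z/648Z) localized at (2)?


Local ring = Z/8Z.
phi(8) = 2^2*(2-1) = 4


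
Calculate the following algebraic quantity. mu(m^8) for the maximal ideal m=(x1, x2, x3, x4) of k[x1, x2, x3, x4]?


Graded Nakayama: mu(m^d) = dim_k (m^d/m^(d+1)) = #degree-8 monomials in 4 vars
C(n+d-1,d)=C(11,8)=165


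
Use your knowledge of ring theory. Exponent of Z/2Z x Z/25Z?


Exponent = lcm of the cyclic orders; pairwise coprime => product.
2^1*5^2=2*25=50


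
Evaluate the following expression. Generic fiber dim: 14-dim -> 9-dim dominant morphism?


dim(fiber)=dim(X)-dim(Y)=14-9=5


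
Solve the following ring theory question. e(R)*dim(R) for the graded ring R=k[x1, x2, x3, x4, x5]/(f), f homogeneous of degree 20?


e(R)=deg(f)=20, dim(R)=5-1=4
e*dim=20*4=80


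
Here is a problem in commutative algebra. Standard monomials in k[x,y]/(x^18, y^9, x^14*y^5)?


k[x,y]/I, I = (x^18, y^9, x^14*y^5)
Rect: 18x9=162. Corner: (18-14)x(9-5)=16.
dim = 162-16 = 146


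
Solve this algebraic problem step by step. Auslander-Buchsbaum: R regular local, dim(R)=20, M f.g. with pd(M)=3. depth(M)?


pd+depth=depth(R)=20
depth=20-3=17


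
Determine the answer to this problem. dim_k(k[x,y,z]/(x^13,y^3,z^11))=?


Basis: x^iy^jz^k, i<13,j<3,k<11
13*3*11=429


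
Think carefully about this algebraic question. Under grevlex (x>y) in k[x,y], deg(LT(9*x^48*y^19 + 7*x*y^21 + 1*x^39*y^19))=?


LT: 9*x^48*y^19
deg_x=48, deg_y=19
Total=48+19=67


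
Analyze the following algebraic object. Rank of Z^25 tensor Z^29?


rank(M(x)N) = rank(M)*rank(N)
25*29 = 725


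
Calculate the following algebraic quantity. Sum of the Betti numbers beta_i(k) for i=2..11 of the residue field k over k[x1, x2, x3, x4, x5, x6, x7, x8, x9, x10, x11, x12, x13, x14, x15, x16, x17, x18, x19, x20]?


Koszul resolution: beta_i(k)=C(n,i), n=20
C(20,2)=190, C(20,3)=1140, C(20,4)=4845, C(20,5)=15504, C(20,6)=38760, C(20,7)=77520, C(20,8)=125970, C(20,9)=167960, C(20,10)=184756, C(20,11)=167960
Sum=784605


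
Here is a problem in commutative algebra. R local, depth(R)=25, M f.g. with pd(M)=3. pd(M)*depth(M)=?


pd+depth=25
depth=25-3=22
pd*depth=3*22=66


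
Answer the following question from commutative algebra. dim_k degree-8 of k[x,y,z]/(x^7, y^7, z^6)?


Need i<7, j<7, k<6 with i+j+k=8.
For each i, j ranges over max(0,8-i-5)..min(6,8-i):
  i=0: j in [3,6] -> 4
  i=1: j in [2,6] -> 5
  i=2: j in [1,6] -> 6
  i=3: j in [0,5] -> 6
  i=4: j in [0,4] -> 5
  i=5: j in [0,3] -> 4
  i=6: j in [0,2] -> 3
H(8) = 4+5+6+6+5+4+3 = 33


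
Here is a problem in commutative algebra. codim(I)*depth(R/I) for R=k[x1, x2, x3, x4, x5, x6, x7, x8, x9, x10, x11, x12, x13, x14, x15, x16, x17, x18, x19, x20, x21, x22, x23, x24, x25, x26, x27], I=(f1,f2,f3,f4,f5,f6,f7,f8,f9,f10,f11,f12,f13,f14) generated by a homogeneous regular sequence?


codim=14, depth=dim(R/I)=27-14=13
Product=14*13=182


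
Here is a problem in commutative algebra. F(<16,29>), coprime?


gcd(16,29)=1 => F=ab-a-b=16*29-16-29=464-45=419


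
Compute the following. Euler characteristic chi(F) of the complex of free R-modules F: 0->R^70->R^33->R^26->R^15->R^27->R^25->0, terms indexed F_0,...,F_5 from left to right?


chi = sum (-1)^i * rank:
(-1)^0*70=70
(-1)^1*33=-33
(-1)^2*26=26
(-1)^3*15=-15
(-1)^4*27=27
(-1)^5*25=-25
chi=50


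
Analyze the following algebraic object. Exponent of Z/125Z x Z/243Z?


Exponent = lcm of the cyclic orders; pairwise coprime => product.
5^3*3^5=125*243=30375


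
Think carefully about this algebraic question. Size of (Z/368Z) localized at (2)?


2-primary part: 368=2^4*23
Size=2^4=16


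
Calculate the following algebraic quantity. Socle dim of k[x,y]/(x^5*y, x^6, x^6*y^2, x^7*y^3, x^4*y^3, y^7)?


Socle = ann(m) = span of standard monomials u with x*u, y*u in I (staircase corners).
Redundant generators: x^6*y^2, x^7*y^3
Minimal generators: x^6, x^5*y, x^4*y^3, y^7
Corners: x^3y^6, x^4y^2, x^5
Socle dim=3


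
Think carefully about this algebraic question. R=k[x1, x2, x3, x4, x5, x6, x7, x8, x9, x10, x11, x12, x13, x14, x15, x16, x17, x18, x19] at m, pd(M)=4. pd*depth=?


pd+depth=19
depth=19-4=15
pd*depth=4*15=60


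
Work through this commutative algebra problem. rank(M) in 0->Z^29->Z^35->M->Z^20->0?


Alt sum=0:
(-1)^0*29 + (-1)^1*35 + (-1)^2*? + (-1)^3*20=0
rank(M)=26


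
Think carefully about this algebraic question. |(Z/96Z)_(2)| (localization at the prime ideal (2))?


2-primary part: 96=2^5*3
Size=2^5=32


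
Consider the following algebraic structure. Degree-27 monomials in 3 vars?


C(d+n-1,n-1)=C(29,2)=406


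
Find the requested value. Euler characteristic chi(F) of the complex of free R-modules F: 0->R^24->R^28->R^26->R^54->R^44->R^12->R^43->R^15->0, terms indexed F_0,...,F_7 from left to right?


chi = sum (-1)^i * rank:
(-1)^0*24=24
(-1)^1*28=-28
(-1)^2*26=26
(-1)^3*54=-54
(-1)^4*44=44
(-1)^5*12=-12
(-1)^6*43=43
(-1)^7*15=-15
chi=28


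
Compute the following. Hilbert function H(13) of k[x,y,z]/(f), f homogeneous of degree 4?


C(15,2)-C(11,2)=105-55=50


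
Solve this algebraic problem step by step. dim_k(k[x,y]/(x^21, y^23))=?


Basis: x^i*y^j, i<21, j<23
21*23=483


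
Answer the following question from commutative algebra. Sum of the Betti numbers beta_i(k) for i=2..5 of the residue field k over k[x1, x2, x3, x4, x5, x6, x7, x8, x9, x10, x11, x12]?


Koszul resolution: beta_i(k)=C(n,i), n=12
C(12,2)=66, C(12,3)=220, C(12,4)=495, C(12,5)=792
Sum=1573


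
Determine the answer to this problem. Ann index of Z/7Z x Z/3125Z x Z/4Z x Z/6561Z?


Exponent = lcm of the cyclic orders; pairwise coprime => product.
7^1*5^5*2^2*3^8=7*3125*4*6561=574087500


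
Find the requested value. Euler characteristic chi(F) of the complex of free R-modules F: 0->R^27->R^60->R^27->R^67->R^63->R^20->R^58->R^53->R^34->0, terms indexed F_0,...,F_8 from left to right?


chi = sum (-1)^i * rank:
(-1)^0*27=27
(-1)^1*60=-60
(-1)^2*27=27
(-1)^3*67=-67
(-1)^4*63=63
(-1)^5*20=-20
(-1)^6*58=58
(-1)^7*53=-53
(-1)^8*34=34
chi=9


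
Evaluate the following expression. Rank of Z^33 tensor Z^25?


rank(M(x)N) = rank(M)*rank(N)
33*25 = 825


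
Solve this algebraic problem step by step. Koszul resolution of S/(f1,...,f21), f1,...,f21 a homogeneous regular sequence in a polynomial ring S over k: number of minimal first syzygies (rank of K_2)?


Regular sequence => Koszul complex is the minimal free resolution.
Syz_1 minimally generated by Koszul relations f_i*e_j - f_j*e_i (i<j): mu(Syz_1) = beta_2 = C(m,2) = m(m-1)/2
m=21
21*20/2 = 210


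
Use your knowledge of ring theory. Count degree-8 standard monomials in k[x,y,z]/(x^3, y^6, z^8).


Need i<3, j<6, k<8 with i+j+k=8.
For each i, j ranges over max(0,8-i-7)..min(5,8-i):
  i=0: j in [1,5] -> 5
  i=1: j in [0,5] -> 6
  i=2: j in [0,5] -> 6
H(8) = 5+6+6 = 17


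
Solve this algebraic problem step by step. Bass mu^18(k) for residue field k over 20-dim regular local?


C(n,i)=C(20,18)=190


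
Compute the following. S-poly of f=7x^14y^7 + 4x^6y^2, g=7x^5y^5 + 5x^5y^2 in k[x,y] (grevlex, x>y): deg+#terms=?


LT(f)=7x^14y^7, LT(g)=7x^5y^5
lcm(LM)=x^14y^7
S(f,g) (scaled by 49 to clear denominators) = 7*f - 7x^9y^2*g = -35x^14y^4 + 28x^6y^2
2 terms, deg 18.
18+2=20


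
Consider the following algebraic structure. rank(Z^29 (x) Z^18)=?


rank(M(x)N) = rank(M)*rank(N)
29*18 = 522


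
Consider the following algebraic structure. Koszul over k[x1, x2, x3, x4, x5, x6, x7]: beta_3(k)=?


C(n,i)=C(7,3)=35


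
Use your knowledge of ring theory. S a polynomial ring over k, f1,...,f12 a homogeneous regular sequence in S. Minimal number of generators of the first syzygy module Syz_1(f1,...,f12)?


Regular sequence => Koszul complex is the minimal free resolution.
Syz_1 minimally generated by Koszul relations f_i*e_j - f_j*e_i (i<j): mu(Syz_1) = beta_2 = C(m,2) = m(m-1)/2
m=12
12*11/2 = 66


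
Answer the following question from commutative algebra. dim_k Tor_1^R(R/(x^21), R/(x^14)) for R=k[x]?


Tor_1(R/I,R/J)=(I cap J)/IJ=(x^21)/(x^35)
dim=35-21=min(21,14)=14


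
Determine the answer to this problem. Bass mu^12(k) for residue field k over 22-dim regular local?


C(n,i)=C(22,12)=646646


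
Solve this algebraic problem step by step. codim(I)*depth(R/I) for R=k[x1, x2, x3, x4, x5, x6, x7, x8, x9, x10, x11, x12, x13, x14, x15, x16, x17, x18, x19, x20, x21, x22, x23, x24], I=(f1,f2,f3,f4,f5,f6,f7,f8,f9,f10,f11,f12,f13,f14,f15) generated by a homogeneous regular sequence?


codim=15, depth=dim(R/I)=24-15=9
Product=15*9=135


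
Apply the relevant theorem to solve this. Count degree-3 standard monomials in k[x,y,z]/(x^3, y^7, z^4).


Need i<3, j<7, k<4 with i+j+k=3.
For each i, j ranges over max(0,3-i-3)..min(6,3-i):
  i=0: j in [0,3] -> 4
  i=1: j in [0,2] -> 3
  i=2: j in [0,1] -> 2
H(3) = 4+3+2 = 9


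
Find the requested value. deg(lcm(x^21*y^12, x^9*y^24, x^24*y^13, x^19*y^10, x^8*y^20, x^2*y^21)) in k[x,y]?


lcm = componentwise max:
x: max(21,9,24,19,8,2)=24
y: max(12,24,13,10,20,21)=24
Total=24+24=48


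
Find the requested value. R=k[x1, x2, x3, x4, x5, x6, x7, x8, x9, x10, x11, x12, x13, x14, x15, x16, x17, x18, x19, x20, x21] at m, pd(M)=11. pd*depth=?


pd+depth=21
depth=21-11=10
pd*depth=11*10=110


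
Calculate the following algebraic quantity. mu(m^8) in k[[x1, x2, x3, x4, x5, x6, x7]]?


C(n+d-1,d)=C(14,8)=3003


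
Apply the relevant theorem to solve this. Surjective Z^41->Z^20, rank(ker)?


rank(ker) = 41-20 = 21


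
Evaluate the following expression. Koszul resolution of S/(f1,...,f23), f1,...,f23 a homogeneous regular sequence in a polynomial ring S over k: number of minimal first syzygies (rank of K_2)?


Regular sequence => Koszul complex is the minimal free resolution.
Syz_1 minimally generated by Koszul relations f_i*e_j - f_j*e_i (i<j): mu(Syz_1) = beta_2 = C(m,2) = m(m-1)/2
m=23
23*22/2 = 253


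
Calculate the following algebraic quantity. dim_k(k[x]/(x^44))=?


Basis: 1,x,...,x^43
dim=44


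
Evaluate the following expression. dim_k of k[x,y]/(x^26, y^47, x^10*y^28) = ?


k[x,y]/I, I = (x^26, y^47, x^10*y^28)
Rect: 26x47=1222. Corner: (26-10)x(47-28)=304.
dim = 1222-304 = 918


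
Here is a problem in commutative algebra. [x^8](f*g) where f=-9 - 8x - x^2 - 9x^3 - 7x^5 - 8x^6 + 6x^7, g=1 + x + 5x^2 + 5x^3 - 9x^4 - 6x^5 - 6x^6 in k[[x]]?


[x^8] = sum a_i*b_j, i+j=8
  -1*-6=6
  -9*-6=54
  -7*5=-35
  -8*5=-40
  6*1=6
Sum=-9


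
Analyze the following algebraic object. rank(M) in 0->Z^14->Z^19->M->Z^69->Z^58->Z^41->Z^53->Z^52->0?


Alt sum=0:
(-1)^0*14 + (-1)^1*19 + (-1)^2*? + (-1)^3*69 + (-1)^4*58 + (-1)^5*41 + (-1)^6*53 + (-1)^7*52=0
rank(M)=56


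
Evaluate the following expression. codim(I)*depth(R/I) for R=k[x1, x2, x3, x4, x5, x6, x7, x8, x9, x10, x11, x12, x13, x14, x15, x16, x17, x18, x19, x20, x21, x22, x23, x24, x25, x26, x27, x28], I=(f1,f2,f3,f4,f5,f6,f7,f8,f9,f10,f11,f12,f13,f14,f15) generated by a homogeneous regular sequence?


codim=15, depth=dim(R/I)=28-15=13
Product=15*13=195


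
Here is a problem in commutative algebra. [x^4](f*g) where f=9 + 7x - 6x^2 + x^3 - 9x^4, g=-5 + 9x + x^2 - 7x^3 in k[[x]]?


[x^4] = sum a_i*b_j, i+j=4
  7*-7=-49
  -6*1=-6
  1*9=9
  -9*-5=45
Sum=-1


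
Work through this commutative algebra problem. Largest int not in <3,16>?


gcd(3,16)=1 => F=ab-a-b=3*16-3-16=48-19=29


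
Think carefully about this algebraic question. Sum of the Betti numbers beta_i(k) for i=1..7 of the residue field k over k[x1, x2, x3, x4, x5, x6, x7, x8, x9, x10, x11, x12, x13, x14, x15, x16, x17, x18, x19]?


Koszul resolution: beta_i(k)=C(n,i), n=19
C(19,1)=19, C(19,2)=171, C(19,3)=969, C(19,4)=3876, C(19,5)=11628, C(19,6)=27132, C(19,7)=50388
Sum=94183


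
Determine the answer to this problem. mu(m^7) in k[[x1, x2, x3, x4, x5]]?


C(n+d-1,d)=C(11,7)=330


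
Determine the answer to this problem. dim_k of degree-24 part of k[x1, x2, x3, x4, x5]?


C(d+n-1,n-1)=C(28,4)=20475


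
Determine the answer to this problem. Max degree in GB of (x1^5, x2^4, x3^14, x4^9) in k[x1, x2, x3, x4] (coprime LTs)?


Pure powers, coprime LTs => already GB.
Degrees: 5, 4, 14, 9
Max=14


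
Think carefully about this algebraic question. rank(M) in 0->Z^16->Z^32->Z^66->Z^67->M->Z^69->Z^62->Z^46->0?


Alt sum=0:
(-1)^0*16 + (-1)^1*32 + (-1)^2*66 + (-1)^3*67 + (-1)^4*? + (-1)^5*69 + (-1)^6*62 + (-1)^7*46=0
rank(M)=70


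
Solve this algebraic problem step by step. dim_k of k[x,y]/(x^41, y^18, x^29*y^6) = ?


k[x,y]/I, I = (x^41, y^18, x^29*y^6)
Rect: 41x18=738. Corner: (41-29)x(18-6)=144.
dim = 738-144 = 594


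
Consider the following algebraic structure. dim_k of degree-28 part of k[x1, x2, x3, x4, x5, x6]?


C(d+n-1,n-1)=C(33,5)=237336


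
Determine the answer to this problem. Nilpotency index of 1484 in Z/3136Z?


1484^k mod 3136:
k=1: 1484
k=2: 784
k=3: 0
First zero at k = 3


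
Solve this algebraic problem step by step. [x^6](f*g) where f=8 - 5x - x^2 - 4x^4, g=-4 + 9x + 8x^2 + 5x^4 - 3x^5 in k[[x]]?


[x^6] = sum a_i*b_j, i+j=6
  -5*-3=15
  -1*5=-5
  -4*8=-32
Sum=-22


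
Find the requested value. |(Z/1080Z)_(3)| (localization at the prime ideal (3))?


3-primary part: 1080=3^3*40
Size=3^3=27


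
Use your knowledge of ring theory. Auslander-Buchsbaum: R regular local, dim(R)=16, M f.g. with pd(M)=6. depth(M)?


pd+depth=depth(R)=16
depth=16-6=10


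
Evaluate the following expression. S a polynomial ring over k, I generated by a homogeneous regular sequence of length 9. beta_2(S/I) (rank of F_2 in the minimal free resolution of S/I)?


Regular sequence => Koszul complex is the minimal free resolution.
Syz_1 minimally generated by Koszul relations f_i*e_j - f_j*e_i (i<j): mu(Syz_1) = beta_2 = C(m,2) = m(m-1)/2
m=9
9*8/2 = 36


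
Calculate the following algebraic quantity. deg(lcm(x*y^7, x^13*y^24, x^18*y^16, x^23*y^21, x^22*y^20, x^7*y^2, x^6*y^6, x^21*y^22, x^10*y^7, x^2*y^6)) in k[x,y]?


lcm = componentwise max:
x: max(1,13,18,23,22,7,6,21,10,2)=23
y: max(7,24,16,21,20,2,6,22,7,6)=24
Total=23+24=47
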